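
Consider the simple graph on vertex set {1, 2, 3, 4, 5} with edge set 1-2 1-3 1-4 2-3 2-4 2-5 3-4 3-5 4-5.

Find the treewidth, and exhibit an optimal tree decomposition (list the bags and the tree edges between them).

Each bag holds 4 vertices, so the decomposition has width 3, which upper-bounds the treewidth. Conversely, {1, 2, 3, 4} is a clique of size 4, and the vertices of any clique must share a bag in every tree decomposition; so some bag has ≥ 4 vertices and tw(G) ≥ 3. Combining the bounds, tw(G) = 3.

Treewidth 3.
Bags: B1 = {2, 3, 4, 5}  B2 = {1, 2, 3, 4}
Tree: B1–B2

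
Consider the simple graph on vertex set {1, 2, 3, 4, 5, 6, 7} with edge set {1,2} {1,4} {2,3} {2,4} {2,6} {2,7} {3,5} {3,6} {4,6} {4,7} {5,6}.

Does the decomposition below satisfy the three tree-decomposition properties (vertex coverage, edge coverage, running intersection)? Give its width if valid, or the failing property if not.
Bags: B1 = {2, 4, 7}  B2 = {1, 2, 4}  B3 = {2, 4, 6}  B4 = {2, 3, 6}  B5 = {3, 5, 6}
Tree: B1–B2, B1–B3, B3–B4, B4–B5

Yes; width 2.

Checking the three conditions: (i) the bags cover all of {1, 2, 3, 4, 5, 6, 7}; (ii) for each edge, some bag contains both endpoints; (iii) the bags containing any fixed vertex form a subtree. All hold, so the decomposition is valid with width 3 − 1 = 2.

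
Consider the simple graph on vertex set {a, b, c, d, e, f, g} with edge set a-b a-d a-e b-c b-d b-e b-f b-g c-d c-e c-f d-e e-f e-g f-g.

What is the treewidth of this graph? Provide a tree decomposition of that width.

The largest bag has 4 vertices, giving width 3; this decomposition certifies tw(G) ≤ 3. For the lower bound, the 4 vertices {b, c, d, e} are pairwise adjacent, and any tree decomposition puts a clique entirely inside one bag — forcing width ≥ 3. Combining the bounds, tw(G) = 3.

Treewidth 3.
One optimal decomposition is:
Bags: B1 = {b, c, d, e}  B2 = {b, c, e, f}  B3 = {b, e, f, g}  B4 = {a, b, d, e}
Tree: B1–B2, B2–B3, B1–B4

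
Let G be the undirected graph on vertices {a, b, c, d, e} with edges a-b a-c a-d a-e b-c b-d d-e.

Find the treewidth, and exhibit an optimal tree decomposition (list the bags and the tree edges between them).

Treewidth 2.
One such decomposition:
Bags: B1 = {a, b, d}  B2 = {a, d, e}  B3 = {a, b, c}
Tree: B1–B2, B1–B3

Each bag holds 3 vertices, so the decomposition has width 2, which upper-bounds the treewidth. On the other hand G contains the 3-clique {a, d, e}. A clique must lie in a single bag of any decomposition, so no decomposition can have width below 2. The upper and lower bounds meet at 2, so that is the treewidth.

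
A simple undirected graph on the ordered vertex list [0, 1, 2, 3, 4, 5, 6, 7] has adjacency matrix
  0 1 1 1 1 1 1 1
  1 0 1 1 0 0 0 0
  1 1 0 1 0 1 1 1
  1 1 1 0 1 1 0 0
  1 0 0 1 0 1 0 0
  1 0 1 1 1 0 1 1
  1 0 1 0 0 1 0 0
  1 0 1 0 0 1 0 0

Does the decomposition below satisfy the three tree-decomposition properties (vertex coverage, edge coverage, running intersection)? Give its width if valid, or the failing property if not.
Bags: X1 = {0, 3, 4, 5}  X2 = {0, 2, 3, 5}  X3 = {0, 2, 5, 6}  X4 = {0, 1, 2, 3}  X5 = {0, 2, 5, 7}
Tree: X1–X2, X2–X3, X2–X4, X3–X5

Vertex coverage: the bags together contain {0, 1, 2, 3, 4, 5, 6, 7}, the full vertex set. Edge coverage: each edge of G has both endpoints in at least one bag. Running intersection: for every vertex, the bags containing it form a connected subtree. All three properties hold, so this is a valid tree decomposition of width max|bag| − 1 = 3, and hence tw(G) ≤ 3.

Yes; width 3.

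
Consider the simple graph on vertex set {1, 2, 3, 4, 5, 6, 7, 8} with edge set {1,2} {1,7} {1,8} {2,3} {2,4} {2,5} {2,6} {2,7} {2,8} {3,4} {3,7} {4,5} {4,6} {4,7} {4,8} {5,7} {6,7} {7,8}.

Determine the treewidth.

A width-3 tree decomposition is:
Bags: B1 = {2, 4, 7, 8}  B2 = {2, 4, 6, 7}  B3 = {2, 4, 5, 7}  B4 = {2, 3, 4, 7}  B5 = {1, 2, 7, 8}
Tree: B1–B2, B2–B3, B3–B4, B1–B5
Every bag has size at most 4, so the width is 4 − 1 = 3 and tw(G) ≤ 3. On the other hand G contains the 4-clique {1, 2, 7, 8}. A clique must lie in a single bag of any decomposition, so no decomposition can have width below 3. Therefore the treewidth is 3.

3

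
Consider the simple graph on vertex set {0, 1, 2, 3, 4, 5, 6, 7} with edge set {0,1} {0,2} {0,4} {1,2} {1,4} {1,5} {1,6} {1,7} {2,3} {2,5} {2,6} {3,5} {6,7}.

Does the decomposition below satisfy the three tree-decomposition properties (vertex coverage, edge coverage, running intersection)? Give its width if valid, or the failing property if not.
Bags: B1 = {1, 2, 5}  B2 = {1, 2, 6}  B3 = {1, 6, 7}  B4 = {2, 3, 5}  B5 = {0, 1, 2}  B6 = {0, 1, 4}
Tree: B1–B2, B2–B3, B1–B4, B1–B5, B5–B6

Yes; width 2.

Every vertex of G appears in some bag (union = {0, 1, 2, 3, 4, 5, 6, 7}); every edge is covered by a bag; and for each vertex v the set of bags containing v is connected in the bag tree. The decomposition is therefore valid. The largest bag has 3 vertices, so the width is 2.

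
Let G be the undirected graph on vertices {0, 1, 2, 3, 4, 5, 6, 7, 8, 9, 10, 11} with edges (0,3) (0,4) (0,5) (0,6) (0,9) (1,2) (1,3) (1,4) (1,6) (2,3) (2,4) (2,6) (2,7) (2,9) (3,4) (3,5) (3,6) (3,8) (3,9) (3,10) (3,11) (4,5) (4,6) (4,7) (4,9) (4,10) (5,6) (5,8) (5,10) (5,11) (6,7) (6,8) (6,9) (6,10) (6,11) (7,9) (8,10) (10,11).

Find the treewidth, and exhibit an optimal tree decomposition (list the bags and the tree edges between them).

Treewidth 4.
Bags: B1 = {0, 3, 4, 5, 6}  B2 = {0, 3, 4, 6, 9}  B3 = {2, 3, 4, 6, 9}  B4 = {2, 4, 6, 7, 9}  B5 = {3, 4, 5, 6, 10}  B6 = {1, 2, 3, 4, 6}  B7 = {3, 5, 6, 10, 11}  B8 = {3, 5, 6, 8, 10}
Tree: B1–B2, B2–B3, B3–B4, B1–B5, B3–B6, B5–B7, B7–B8

Each bag holds 5 vertices, so the decomposition has width 4, which upper-bounds the treewidth. Conversely, {3, 5, 6, 8, 10} is a clique of size 5, and the vertices of any clique must share a bag in every tree decomposition; so some bag has ≥ 5 vertices and tw(G) ≥ 4. Combining the bounds, tw(G) = 4.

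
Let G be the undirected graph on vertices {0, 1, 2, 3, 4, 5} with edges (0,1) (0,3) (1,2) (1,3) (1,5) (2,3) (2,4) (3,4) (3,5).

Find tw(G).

A width-2 tree decomposition is:
Bags: B1 = {1, 3, 5}  B2 = {1, 2, 3}  B3 = {0, 1, 3}  B4 = {2, 3, 4}
Tree: B1–B2, B2–B3, B2–B4
The largest bag has 3 vertices, giving width 2; this decomposition certifies tw(G) ≤ 2. On the other hand G contains the 3-clique {0, 1, 3}. A clique must lie in a single bag of any decomposition, so no decomposition can have width below 2. Combining the bounds, tw(G) = 2.

2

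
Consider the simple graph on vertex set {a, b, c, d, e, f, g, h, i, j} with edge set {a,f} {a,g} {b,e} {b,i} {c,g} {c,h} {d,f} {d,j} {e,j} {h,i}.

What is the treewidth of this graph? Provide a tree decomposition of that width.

Every bag has size at most 3, so the width is 3 − 1 = 2 and tw(G) ≤ 2. Since a–f–d–j–e–b–i–h–c–g–a is a cycle in G, G is not acyclic. Forests are exactly the graphs of treewidth ≤ 1, so tw(G) ≥ 2. Therefore the treewidth is 2.

Treewidth 2.
One such decomposition:
Bags: B1 = {a, d, f}  B2 = {a, d, j}  B3 = {a, e, j}  B4 = {a, b, e}  B5 = {a, b, i}  B6 = {a, h, i}  B7 = {a, c, h}  B8 = {a, c, g}
Tree: B1–B2, B2–B3, B3–B4, B4–B5, B5–B6, B6–B7, B7–B8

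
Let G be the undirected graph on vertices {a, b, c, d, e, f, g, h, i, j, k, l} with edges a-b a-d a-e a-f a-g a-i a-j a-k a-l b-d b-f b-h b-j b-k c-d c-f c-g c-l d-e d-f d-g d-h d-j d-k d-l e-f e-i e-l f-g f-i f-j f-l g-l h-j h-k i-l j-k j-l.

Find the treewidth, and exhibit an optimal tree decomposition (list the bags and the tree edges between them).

The largest bag has 5 vertices, giving width 4; this decomposition certifies tw(G) ≤ 4. On the other hand G contains the 5-clique {b, d, h, j, k}. A clique must lie in a single bag of any decomposition, so no decomposition can have width below 4. Combining the bounds, tw(G) = 4.

Treewidth 4.
One such decomposition:
Bags: B1 = {a, d, f, j, l}  B2 = {a, b, d, f, j}  B3 = {a, b, d, j, k}  B4 = {a, d, f, g, l}  B5 = {c, d, f, g, l}  B6 = {a, d, e, f, l}  B7 = {a, e, f, i, l}  B8 = {b, d, h, j, k}
Tree: B1–B2, B2–B3, B1–B4, B4–B5, B1–B6, B6–B7, B3–B8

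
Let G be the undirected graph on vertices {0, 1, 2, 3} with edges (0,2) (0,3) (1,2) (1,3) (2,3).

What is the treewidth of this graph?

2

A width-2 tree decomposition is:
Bags: B1 = {1, 2, 3}  B2 = {0, 2, 3}
Tree: B1–B2
Every bag has size at most 3, so the width is 3 − 1 = 2 and tw(G) ≤ 2. For the lower bound, the 3 vertices {0, 2, 3} are pairwise adjacent, and any tree decomposition puts a clique entirely inside one bag — forcing width ≥ 2. The upper and lower bounds meet at 2, so that is the treewidth.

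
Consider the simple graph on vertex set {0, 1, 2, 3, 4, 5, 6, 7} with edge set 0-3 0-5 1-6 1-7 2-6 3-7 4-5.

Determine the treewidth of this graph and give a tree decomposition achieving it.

Treewidth 1.
Bags: B1 = {2, 6}  B2 = {1, 6}  B3 = {1, 7}  B4 = {3, 7}  B5 = {0, 3}  B6 = {0, 5}  B7 = {4, 5}
Tree: B1–B2, B2–B3, B3–B4, B4–B5, B5–B6, B6–B7

The largest bag has 2 vertices, giving width 1; this decomposition certifies tw(G) ≤ 1. G has an edge, so its treewidth is at least 1. Combining the bounds, tw(G) = 1.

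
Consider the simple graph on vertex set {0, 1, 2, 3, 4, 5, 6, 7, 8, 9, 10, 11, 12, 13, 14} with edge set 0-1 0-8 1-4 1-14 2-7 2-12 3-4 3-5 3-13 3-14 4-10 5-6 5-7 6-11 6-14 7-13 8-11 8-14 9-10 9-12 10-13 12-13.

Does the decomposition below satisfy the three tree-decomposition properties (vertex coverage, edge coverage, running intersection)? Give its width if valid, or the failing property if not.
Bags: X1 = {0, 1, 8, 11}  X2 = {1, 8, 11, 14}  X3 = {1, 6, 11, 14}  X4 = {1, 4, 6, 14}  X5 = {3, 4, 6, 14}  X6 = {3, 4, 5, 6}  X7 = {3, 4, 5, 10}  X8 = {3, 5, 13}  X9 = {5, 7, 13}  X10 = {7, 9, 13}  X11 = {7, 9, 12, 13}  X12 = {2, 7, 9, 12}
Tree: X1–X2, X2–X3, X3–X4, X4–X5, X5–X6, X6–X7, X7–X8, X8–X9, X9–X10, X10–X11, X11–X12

No — edge (10,13) lies in no bag.

A tree decomposition must satisfy three properties: every vertex lies in some bag; for every edge, both endpoints lie together in some bag; and for every vertex, the bags containing it form a connected subtree. Here edge (10,13) lies in no bag, so the decomposition is invalid.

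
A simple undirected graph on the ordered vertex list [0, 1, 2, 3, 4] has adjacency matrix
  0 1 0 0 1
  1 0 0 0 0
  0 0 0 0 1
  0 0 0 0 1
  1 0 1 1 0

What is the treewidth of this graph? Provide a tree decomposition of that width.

Treewidth 1.
One optimal decomposition is:
Bags: B1 = {2, 4}  B2 = {0, 4}  B3 = {0, 1}  B4 = {3, 4}
Tree: B1–B2, B2–B3, B1–B4

Every bag has size at most 2, so the width is 2 − 1 = 1 and tw(G) ≤ 1. G has an edge, so its treewidth is at least 1. Hence tw(G) = 1 exactly.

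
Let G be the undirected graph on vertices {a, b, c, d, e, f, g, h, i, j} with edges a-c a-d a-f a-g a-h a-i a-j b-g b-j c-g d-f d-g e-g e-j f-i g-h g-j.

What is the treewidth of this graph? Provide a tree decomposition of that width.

Each bag holds 3 vertices, so the decomposition has width 2, which upper-bounds the treewidth. Conversely, {e, g, j} is a clique of size 3, and the vertices of any clique must share a bag in every tree decomposition; so some bag has ≥ 3 vertices and tw(G) ≥ 2. The upper and lower bounds meet at 2, so that is the treewidth.

Treewidth 2.
One optimal decomposition is:
Bags: B1 = {a, g, j}  B2 = {a, d, g}  B3 = {e, g, j}  B4 = {a, g, h}  B5 = {b, g, j}  B6 = {a, d, f}  B7 = {a, f, i}  B8 = {a, c, g}
Tree: B1–B2, B1–B3, B1–B4, B3–B5, B2–B6, B6–B7, B1–B8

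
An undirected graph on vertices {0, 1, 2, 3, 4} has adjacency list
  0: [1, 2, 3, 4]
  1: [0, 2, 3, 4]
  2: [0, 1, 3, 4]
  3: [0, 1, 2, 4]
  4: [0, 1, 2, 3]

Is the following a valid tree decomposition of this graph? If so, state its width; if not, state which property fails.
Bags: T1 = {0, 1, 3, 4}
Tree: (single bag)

A tree decomposition must satisfy three properties: every vertex lies in some bag; for every edge, both endpoints lie together in some bag; and for every vertex, the bags containing it form a connected subtree. Here vertex 2 appears in no bag, so the decomposition is invalid.

No — vertex 2 appears in no bag.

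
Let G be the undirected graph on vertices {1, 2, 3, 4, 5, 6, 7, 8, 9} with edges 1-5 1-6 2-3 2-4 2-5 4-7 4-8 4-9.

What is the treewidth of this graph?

1

A width-1 tree decomposition is:
Bags: B1 = {4, 8}  B2 = {2, 4}  B3 = {4, 7}  B4 = {2, 5}  B5 = {2, 3}  B6 = {1, 5}  B7 = {1, 6}  B8 = {4, 9}
Tree: B1–B2, B1–B3, B2–B4, B4–B5, B4–B6, B6–B7, B2–B8
The largest bag has 2 vertices, giving width 1; this decomposition certifies tw(G) ≤ 1. G has an edge, so its treewidth is at least 1. Hence tw(G) = 1 exactly.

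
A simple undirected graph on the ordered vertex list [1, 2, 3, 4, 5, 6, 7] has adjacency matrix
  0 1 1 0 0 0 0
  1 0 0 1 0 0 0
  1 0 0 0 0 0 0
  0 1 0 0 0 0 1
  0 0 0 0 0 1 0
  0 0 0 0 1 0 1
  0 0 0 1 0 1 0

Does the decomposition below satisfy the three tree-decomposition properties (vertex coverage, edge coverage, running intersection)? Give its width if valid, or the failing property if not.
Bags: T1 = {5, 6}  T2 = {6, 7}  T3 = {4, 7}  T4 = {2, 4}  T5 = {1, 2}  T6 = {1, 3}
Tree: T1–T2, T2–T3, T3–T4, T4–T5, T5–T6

Yes; width 1.

Vertex coverage: the bags together contain {1, 2, 3, 4, 5, 6, 7}, the full vertex set. Edge coverage: each edge of G has both endpoints in at least one bag. Running intersection: for every vertex, the bags containing it form a connected subtree. All three properties hold, so this is a valid tree decomposition of width max|bag| − 1 = 1, and hence tw(G) ≤ 1.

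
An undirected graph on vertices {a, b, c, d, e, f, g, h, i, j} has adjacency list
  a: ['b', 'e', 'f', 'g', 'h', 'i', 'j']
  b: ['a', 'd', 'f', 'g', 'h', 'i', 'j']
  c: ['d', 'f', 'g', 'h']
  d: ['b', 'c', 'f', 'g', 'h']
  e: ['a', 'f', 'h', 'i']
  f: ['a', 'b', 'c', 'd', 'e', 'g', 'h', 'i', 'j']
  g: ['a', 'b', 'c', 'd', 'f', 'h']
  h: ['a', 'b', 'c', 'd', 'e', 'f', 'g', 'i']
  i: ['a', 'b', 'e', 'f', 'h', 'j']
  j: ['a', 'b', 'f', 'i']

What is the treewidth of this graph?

A width-4 tree decomposition is:
Bags: B1 = {a, b, f, h, i}  B2 = {a, e, f, h, i}  B3 = {a, b, f, g, h}  B4 = {b, d, f, g, h}  B5 = {a, b, f, i, j}  B6 = {c, d, f, g, h}
Tree: B1–B2, B1–B3, B3–B4, B1–B5, B4–B6
Every bag has size at most 5, so the width is 5 − 1 = 4 and tw(G) ≤ 4. Conversely, {a, b, f, i, j} is a clique of size 5, and the vertices of any clique must share a bag in every tree decomposition; so some bag has ≥ 5 vertices and tw(G) ≥ 4. Combining the bounds, tw(G) = 4.

4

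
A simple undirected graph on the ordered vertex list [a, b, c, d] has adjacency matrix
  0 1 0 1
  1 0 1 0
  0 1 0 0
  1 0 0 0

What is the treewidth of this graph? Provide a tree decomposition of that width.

The largest bag has 2 vertices, giving width 1; this decomposition certifies tw(G) ≤ 1. Any graph with an edge has treewidth ≥ 1, and G has the edge d–a. Therefore the treewidth is 1.

Treewidth 1.
One such decomposition:
Bags: B1 = {a, d}  B2 = {a, b}  B3 = {b, c}
Tree: B1–B2, B2–B3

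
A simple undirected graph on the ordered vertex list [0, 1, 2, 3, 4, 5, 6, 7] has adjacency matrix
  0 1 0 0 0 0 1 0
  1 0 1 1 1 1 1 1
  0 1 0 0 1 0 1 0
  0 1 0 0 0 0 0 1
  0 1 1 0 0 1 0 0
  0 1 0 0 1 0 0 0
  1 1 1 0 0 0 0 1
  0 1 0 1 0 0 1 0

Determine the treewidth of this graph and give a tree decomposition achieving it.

Treewidth 2.
One optimal decomposition is:
Bags: B1 = {1, 2, 6}  B2 = {1, 6, 7}  B3 = {0, 1, 6}  B4 = {1, 3, 7}  B5 = {1, 2, 4}  B6 = {1, 4, 5}
Tree: B1–B2, B1–B3, B2–B4, B1–B5, B5–B6

Each bag holds 3 vertices, so the decomposition has width 2, which upper-bounds the treewidth. On the other hand G contains the 3-clique {1, 3, 7}. A clique must lie in a single bag of any decomposition, so no decomposition can have width below 2. Combining the bounds, tw(G) = 2.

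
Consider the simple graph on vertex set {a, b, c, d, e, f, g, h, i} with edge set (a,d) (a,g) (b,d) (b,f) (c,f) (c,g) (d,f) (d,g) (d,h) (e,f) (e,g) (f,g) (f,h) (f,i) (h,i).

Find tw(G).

A width-2 tree decomposition is:
Bags: B1 = {e, f, g}  B2 = {d, f, g}  B3 = {b, d, f}  B4 = {d, f, h}  B5 = {f, h, i}  B6 = {c, f, g}  B7 = {a, d, g}
Tree: B1–B2, B2–B3, B3–B4, B4–B5, B2–B6, B2–B7
Each bag holds 3 vertices, so the decomposition has width 2, which upper-bounds the treewidth. On the other hand G contains the 3-clique {a, d, g}. A clique must lie in a single bag of any decomposition, so no decomposition can have width below 2. The upper and lower bounds meet at 2, so that is the treewidth.

2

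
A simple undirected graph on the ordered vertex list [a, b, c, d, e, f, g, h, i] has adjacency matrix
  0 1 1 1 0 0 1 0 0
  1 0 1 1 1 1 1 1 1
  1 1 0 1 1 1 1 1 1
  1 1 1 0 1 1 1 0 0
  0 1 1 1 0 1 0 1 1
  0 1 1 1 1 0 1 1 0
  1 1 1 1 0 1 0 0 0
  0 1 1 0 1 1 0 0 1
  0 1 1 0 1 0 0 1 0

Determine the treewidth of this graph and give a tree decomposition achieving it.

Treewidth 4.
Bags: B1 = {b, c, d, e, f}  B2 = {b, c, e, f, h}  B3 = {b, c, d, f, g}  B4 = {a, b, c, d, g}  B5 = {b, c, e, h, i}
Tree: B1–B2, B1–B3, B3–B4, B2–B5

Every bag has size at most 5, so the width is 5 − 1 = 4 and tw(G) ≤ 4. Conversely, {b, c, d, f, g} is a clique of size 5, and the vertices of any clique must share a bag in every tree decomposition; so some bag has ≥ 5 vertices and tw(G) ≥ 4. The upper and lower bounds meet at 4, so that is the treewidth.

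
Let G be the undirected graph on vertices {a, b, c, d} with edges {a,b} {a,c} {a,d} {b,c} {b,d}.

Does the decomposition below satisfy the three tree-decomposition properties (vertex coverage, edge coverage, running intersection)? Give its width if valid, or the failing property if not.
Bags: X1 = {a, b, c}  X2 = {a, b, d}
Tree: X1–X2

Every vertex of G appears in some bag (union = {a, b, c, d}); every edge is covered by a bag; and for each vertex v the set of bags containing v is connected in the bag tree. The decomposition is therefore valid. The largest bag has 3 vertices, so the width is 2.

Yes; width 2.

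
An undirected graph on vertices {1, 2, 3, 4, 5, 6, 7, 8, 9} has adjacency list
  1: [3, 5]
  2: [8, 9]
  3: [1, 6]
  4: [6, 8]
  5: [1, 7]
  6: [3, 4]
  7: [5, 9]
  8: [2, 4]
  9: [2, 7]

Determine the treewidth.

A width-2 tree decomposition is:
Bags: B1 = {3, 4, 6}  B2 = {1, 3, 4}  B3 = {1, 4, 5}  B4 = {4, 5, 7}  B5 = {4, 7, 9}  B6 = {2, 4, 9}  B7 = {2, 4, 8}
Tree: B1–B2, B2–B3, B3–B4, B4–B5, B5–B6, B6–B7
The largest bag has 3 vertices, giving width 2; this decomposition certifies tw(G) ≤ 2. The edges 4–6–3–1–5–7–9–2–8–4 form a cycle, so G is not a tree and its treewidth is at least 2. The upper and lower bounds meet at 2, so that is the treewidth.

2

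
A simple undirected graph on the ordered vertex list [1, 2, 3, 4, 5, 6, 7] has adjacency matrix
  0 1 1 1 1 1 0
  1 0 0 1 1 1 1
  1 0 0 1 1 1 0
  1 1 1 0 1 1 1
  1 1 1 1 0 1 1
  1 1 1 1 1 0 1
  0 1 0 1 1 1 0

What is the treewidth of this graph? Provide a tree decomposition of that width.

Treewidth 4.
Bags: B1 = {2, 4, 5, 6, 7}  B2 = {1, 2, 4, 5, 6}  B3 = {1, 3, 4, 5, 6}
Tree: B1–B2, B2–B3

The largest bag has 5 vertices, giving width 4; this decomposition certifies tw(G) ≤ 4. For the lower bound, the 5 vertices {1, 2, 4, 5, 6} are pairwise adjacent, and any tree decomposition puts a clique entirely inside one bag — forcing width ≥ 4. Therefore the treewidth is 4.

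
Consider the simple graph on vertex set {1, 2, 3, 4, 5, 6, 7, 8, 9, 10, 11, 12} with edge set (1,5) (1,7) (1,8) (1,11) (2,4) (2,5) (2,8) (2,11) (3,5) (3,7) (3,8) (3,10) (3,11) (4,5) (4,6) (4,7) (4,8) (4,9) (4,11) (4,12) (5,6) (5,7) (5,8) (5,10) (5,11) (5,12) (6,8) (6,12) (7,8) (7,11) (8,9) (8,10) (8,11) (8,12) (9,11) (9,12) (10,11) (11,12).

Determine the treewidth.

A width-4 tree decomposition is:
Bags: B1 = {4, 8, 9, 11, 12}  B2 = {4, 5, 8, 11, 12}  B3 = {4, 5, 7, 8, 11}  B4 = {4, 5, 6, 8, 12}  B5 = {3, 5, 7, 8, 11}  B6 = {1, 5, 7, 8, 11}  B7 = {2, 4, 5, 8, 11}  B8 = {3, 5, 8, 10, 11}
Tree: B1–B2, B2–B3, B2–B4, B3–B5, B5–B6, B2–B7, B5–B8
The largest bag has 5 vertices, giving width 4; this decomposition certifies tw(G) ≤ 4. Conversely, {4, 8, 9, 11, 12} is a clique of size 5, and the vertices of any clique must share a bag in every tree decomposition; so some bag has ≥ 5 vertices and tw(G) ≥ 4. The upper and lower bounds meet at 4, so that is the treewidth.

4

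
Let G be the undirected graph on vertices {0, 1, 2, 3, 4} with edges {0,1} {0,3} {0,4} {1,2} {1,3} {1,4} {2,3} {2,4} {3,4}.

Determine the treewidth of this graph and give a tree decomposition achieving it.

Treewidth 3.
Bags: B1 = {1, 2, 3, 4}  B2 = {0, 1, 3, 4}
Tree: B1–B2

The largest bag has 4 vertices, giving width 3; this decomposition certifies tw(G) ≤ 3. For the lower bound, the 4 vertices {0, 1, 3, 4} are pairwise adjacent, and any tree decomposition puts a clique entirely inside one bag — forcing width ≥ 3. The upper and lower bounds meet at 3, so that is the treewidth.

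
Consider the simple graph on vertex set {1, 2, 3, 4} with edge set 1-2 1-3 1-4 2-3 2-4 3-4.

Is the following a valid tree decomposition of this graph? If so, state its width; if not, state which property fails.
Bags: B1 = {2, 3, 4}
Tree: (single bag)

A tree decomposition must satisfy three properties: every vertex lies in some bag; for every edge, both endpoints lie together in some bag; and for every vertex, the bags containing it form a connected subtree. Here vertex 1 appears in no bag, so the decomposition is invalid.

No — vertex 1 appears in no bag.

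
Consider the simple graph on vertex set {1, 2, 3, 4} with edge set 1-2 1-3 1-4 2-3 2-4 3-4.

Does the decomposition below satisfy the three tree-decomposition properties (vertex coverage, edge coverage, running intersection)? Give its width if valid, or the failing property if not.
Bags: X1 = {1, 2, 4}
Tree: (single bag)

No — vertex 3 appears in no bag.

A tree decomposition must satisfy three properties: every vertex lies in some bag; for every edge, both endpoints lie together in some bag; and for every vertex, the bags containing it form a connected subtree. Here vertex 3 appears in no bag, so the decomposition is invalid.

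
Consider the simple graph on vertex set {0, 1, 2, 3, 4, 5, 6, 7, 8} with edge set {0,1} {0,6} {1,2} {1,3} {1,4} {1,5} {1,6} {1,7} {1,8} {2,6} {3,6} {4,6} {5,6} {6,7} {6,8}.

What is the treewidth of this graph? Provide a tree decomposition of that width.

Every bag has size at most 3, so the width is 3 − 1 = 2 and tw(G) ≤ 2. Conversely, {0, 1, 6} is a clique of size 3, and the vertices of any clique must share a bag in every tree decomposition; so some bag has ≥ 3 vertices and tw(G) ≥ 2. The upper and lower bounds meet at 2, so that is the treewidth.

Treewidth 2.
One such decomposition:
Bags: B1 = {1, 4, 6}  B2 = {1, 3, 6}  B3 = {1, 5, 6}  B4 = {1, 2, 6}  B5 = {0, 1, 6}  B6 = {1, 6, 7}  B7 = {1, 6, 8}
Tree: B1–B2, B2–B3, B2–B4, B3–B5, B5–B6, B1–B7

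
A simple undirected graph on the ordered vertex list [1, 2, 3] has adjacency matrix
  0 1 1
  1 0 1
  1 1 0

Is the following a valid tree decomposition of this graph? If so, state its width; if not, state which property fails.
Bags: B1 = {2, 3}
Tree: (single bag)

A tree decomposition must satisfy three properties: every vertex lies in some bag; for every edge, both endpoints lie together in some bag; and for every vertex, the bags containing it form a connected subtree. Here vertex 1 appears in no bag, so the decomposition is invalid.

No — vertex 1 appears in no bag.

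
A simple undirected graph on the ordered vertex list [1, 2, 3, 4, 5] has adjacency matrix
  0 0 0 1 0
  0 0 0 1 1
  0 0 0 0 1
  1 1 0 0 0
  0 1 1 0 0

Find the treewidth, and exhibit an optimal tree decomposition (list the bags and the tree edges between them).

Treewidth 1.
One such decomposition:
Bags: B1 = {1, 4}  B2 = {2, 4}  B3 = {2, 5}  B4 = {3, 5}
Tree: B1–B2, B2–B3, B3–B4

Every bag has size at most 2, so the width is 2 − 1 = 1 and tw(G) ≤ 1. G has an edge, so its treewidth is at least 1. The upper and lower bounds meet at 1, so that is the treewidth.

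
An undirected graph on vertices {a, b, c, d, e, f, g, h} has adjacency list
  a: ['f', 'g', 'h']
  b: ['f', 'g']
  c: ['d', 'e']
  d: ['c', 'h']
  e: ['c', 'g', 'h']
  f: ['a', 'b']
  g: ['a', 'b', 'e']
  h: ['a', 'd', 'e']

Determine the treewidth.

A width-2 tree decomposition is:
Bags: B1 = {c, d, h}  B2 = {c, e, h}  B3 = {a, e, h}  B4 = {a, e, g}  B5 = {a, f, g}  B6 = {b, f, g}
Tree: B1–B2, B2–B3, B3–B4, B4–B5, B5–B6
Every bag has size at most 3, so the width is 3 − 1 = 2 and tw(G) ≤ 2. The edges d–c–e–h–d form a cycle, so G is not a tree and its treewidth is at least 2. Hence tw(G) = 2 exactly.

2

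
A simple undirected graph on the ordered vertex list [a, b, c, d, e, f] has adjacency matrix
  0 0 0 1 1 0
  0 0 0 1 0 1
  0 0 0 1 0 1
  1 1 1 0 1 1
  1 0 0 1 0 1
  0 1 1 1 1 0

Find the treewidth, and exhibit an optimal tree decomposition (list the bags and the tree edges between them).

Treewidth 2.
One such decomposition:
Bags: B1 = {d, e, f}  B2 = {c, d, f}  B3 = {b, d, f}  B4 = {a, d, e}
Tree: B1–B2, B2–B3, B1–B4

Each bag holds 3 vertices, so the decomposition has width 2, which upper-bounds the treewidth. Conversely, {a, d, e} is a clique of size 3, and the vertices of any clique must share a bag in every tree decomposition; so some bag has ≥ 3 vertices and tw(G) ≥ 2. Hence tw(G) = 2 exactly.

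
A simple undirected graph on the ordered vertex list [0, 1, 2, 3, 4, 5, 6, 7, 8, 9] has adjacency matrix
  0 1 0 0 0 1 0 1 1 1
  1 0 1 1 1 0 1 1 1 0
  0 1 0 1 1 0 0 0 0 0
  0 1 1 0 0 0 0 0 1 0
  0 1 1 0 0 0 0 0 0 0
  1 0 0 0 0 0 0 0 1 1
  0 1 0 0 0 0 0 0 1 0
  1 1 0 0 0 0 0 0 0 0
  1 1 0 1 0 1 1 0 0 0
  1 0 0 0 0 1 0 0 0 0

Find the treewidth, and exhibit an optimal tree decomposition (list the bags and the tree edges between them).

Treewidth 2.
Bags: B1 = {1, 3, 8}  B2 = {1, 2, 3}  B3 = {0, 1, 8}  B4 = {0, 1, 7}  B5 = {1, 6, 8}  B6 = {0, 5, 8}  B7 = {1, 2, 4}  B8 = {0, 5, 9}
Tree: B1–B2, B1–B3, B3–B4, B3–B5, B3–B6, B2–B7, B6–B8

Each bag holds 3 vertices, so the decomposition has width 2, which upper-bounds the treewidth. For the lower bound, the 3 vertices {0, 1, 8} are pairwise adjacent, and any tree decomposition puts a clique entirely inside one bag — forcing width ≥ 2. Combining the bounds, tw(G) = 2.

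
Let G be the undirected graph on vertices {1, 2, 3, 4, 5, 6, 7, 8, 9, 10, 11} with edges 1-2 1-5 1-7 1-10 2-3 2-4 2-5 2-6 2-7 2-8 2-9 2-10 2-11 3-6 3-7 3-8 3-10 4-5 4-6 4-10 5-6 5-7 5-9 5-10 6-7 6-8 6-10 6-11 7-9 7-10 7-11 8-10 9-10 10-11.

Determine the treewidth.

4

A width-4 tree decomposition is:
Bags: B1 = {2, 3, 6, 8, 10}  B2 = {2, 3, 6, 7, 10}  B3 = {2, 5, 6, 7, 10}  B4 = {2, 4, 5, 6, 10}  B5 = {1, 2, 5, 7, 10}  B6 = {2, 6, 7, 10, 11}  B7 = {2, 5, 7, 9, 10}
Tree: B1–B2, B2–B3, B3–B4, B3–B5, B2–B6, B3–B7
The largest bag has 5 vertices, giving width 4; this decomposition certifies tw(G) ≤ 4. For the lower bound, the 5 vertices {1, 2, 5, 7, 10} are pairwise adjacent, and any tree decomposition puts a clique entirely inside one bag — forcing width ≥ 4. Therefore the treewidth is 4.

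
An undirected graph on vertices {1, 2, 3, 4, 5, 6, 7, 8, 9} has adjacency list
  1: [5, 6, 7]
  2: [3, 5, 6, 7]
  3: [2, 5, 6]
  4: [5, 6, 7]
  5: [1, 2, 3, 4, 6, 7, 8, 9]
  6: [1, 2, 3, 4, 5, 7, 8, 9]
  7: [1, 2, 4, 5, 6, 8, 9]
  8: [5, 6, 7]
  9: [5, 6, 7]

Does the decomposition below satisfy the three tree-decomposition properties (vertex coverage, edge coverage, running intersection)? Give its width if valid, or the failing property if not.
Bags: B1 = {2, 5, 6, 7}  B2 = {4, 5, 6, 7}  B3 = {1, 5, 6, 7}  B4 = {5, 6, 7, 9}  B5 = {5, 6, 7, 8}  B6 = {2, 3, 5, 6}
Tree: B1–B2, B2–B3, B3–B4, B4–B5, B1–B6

Yes; width 3.

Vertex coverage: the bags together contain {1, 2, 3, 4, 5, 6, 7, 8, 9}, the full vertex set. Edge coverage: each edge of G has both endpoints in at least one bag. Running intersection: for every vertex, the bags containing it form a connected subtree. All three properties hold, so this is a valid tree decomposition of width max|bag| − 1 = 3, and hence tw(G) ≤ 3.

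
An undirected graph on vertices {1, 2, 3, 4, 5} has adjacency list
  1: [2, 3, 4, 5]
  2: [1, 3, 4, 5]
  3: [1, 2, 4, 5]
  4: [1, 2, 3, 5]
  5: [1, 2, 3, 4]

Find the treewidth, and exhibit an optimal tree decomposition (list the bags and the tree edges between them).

Treewidth 4.
One such decomposition:
Bags: B1 = {1, 2, 3, 4, 5}
Tree: (single bag)

With just one bag of size 5, the width is 5 − 1 = 4, so tw(G) ≤ 4. For the lower bound, the 5 vertices {1, 2, 3, 4, 5} are pairwise adjacent, and any tree decomposition puts a clique entirely inside one bag — forcing width ≥ 4. Hence tw(G) = 4 exactly.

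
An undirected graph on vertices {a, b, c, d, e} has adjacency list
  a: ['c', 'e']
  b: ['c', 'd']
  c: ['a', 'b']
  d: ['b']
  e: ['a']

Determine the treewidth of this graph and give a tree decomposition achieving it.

Treewidth 1.
One optimal decomposition is:
Bags: B1 = {b, d}  B2 = {b, c}  B3 = {a, c}  B4 = {a, e}
Tree: B1–B2, B2–B3, B3–B4

The largest bag has 2 vertices, giving width 1; this decomposition certifies tw(G) ≤ 1. Any graph with an edge has treewidth ≥ 1, and G has the edge d–b. Therefore the treewidth is 1.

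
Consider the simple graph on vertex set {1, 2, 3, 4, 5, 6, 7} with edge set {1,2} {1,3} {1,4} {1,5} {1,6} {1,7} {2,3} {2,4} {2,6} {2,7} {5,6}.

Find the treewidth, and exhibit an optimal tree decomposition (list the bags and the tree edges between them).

The largest bag has 3 vertices, giving width 2; this decomposition certifies tw(G) ≤ 2. On the other hand G contains the 3-clique {1, 2, 3}. A clique must lie in a single bag of any decomposition, so no decomposition can have width below 2. Combining the bounds, tw(G) = 2.

Treewidth 2.
Bags: B1 = {1, 2, 6}  B2 = {1, 2, 4}  B3 = {1, 5, 6}  B4 = {1, 2, 7}  B5 = {1, 2, 3}
Tree: B1–B2, B1–B3, B1–B4, B1–B5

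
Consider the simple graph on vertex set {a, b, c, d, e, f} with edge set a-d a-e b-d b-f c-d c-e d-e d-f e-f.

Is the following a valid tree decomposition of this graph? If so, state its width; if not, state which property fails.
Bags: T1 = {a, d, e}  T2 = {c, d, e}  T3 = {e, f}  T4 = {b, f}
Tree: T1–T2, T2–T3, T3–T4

No — edge (d,f) lies in no bag.

A tree decomposition must satisfy three properties: every vertex lies in some bag; for every edge, both endpoints lie together in some bag; and for every vertex, the bags containing it form a connected subtree. Here edge (d,f) lies in no bag, so the decomposition is invalid.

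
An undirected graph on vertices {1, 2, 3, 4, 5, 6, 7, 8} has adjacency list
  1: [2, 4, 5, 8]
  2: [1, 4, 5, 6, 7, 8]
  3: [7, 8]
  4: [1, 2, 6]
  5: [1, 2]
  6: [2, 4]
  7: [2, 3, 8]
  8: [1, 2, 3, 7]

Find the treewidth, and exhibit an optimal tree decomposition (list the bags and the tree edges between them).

Treewidth 2.
One optimal decomposition is:
Bags: B1 = {1, 2, 8}  B2 = {1, 2, 4}  B3 = {2, 7, 8}  B4 = {2, 4, 6}  B5 = {3, 7, 8}  B6 = {1, 2, 5}
Tree: B1–B2, B1–B3, B2–B4, B3–B5, B2–B6

Every bag has size at most 3, so the width is 3 − 1 = 2 and tw(G) ≤ 2. On the other hand G contains the 3-clique {1, 2, 8}. A clique must lie in a single bag of any decomposition, so no decomposition can have width below 2. Therefore the treewidth is 2.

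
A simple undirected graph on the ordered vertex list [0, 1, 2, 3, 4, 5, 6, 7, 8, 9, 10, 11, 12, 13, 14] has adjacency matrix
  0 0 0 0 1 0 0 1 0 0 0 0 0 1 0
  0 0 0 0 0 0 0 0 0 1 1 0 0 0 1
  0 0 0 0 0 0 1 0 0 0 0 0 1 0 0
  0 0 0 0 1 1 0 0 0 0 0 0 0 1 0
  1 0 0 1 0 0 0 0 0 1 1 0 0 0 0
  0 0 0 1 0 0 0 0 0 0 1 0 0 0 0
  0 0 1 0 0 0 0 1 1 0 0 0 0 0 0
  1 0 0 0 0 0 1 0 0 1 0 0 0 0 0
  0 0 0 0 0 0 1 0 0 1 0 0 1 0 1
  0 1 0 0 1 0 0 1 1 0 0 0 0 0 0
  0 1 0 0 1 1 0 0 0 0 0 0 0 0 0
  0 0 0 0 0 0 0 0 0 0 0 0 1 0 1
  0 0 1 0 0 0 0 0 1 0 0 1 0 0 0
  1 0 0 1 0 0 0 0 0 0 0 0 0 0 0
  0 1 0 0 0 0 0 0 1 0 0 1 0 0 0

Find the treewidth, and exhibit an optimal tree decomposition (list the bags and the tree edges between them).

Each bag holds 4 vertices, so the decomposition has width 3, which upper-bounds the treewidth. For the lower bound: the 4 vertex sets {2,11,12}, {6}, {8}, {1,7,9,14} are disjoint, each induces a connected subgraph, and every pair is joined by at least one edge of G. Contracting each set to a single vertex therefore yields K_{4} as a minor, and since treewidth is minor-monotone, tw(G) ≥ tw(K_{4}) = 3. Combining the bounds, tw(G) = 3.

Treewidth 3.
Bags: B1 = {2, 6, 11, 12}  B2 = {6, 8, 11, 12}  B3 = {6, 8, 11, 14}  B4 = {6, 7, 8, 14}  B5 = {7, 8, 9, 14}  B6 = {1, 7, 9, 14}  B7 = {0, 1, 7, 9}  B8 = {0, 1, 4, 9}  B9 = {0, 1, 4, 10}  B10 = {0, 4, 10, 13}  B11 = {3, 4, 10, 13}  B12 = {3, 5, 10, 13}
Tree: B1–B2, B2–B3, B3–B4, B4–B5, B5–B6, B6–B7, B7–B8, B8–B9, B9–B10, B10–B11, B11–B12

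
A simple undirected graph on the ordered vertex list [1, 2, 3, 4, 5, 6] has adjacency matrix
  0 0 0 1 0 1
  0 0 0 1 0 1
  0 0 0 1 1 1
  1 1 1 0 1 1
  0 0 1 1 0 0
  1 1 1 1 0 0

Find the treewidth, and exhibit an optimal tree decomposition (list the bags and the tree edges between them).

Each bag holds 3 vertices, so the decomposition has width 2, which upper-bounds the treewidth. For the lower bound, the 3 vertices {3, 4, 5} are pairwise adjacent, and any tree decomposition puts a clique entirely inside one bag — forcing width ≥ 2. Hence tw(G) = 2 exactly.

Treewidth 2.
One optimal decomposition is:
Bags: B1 = {3, 4, 6}  B2 = {1, 4, 6}  B3 = {3, 4, 5}  B4 = {2, 4, 6}
Tree: B1–B2, B1–B3, B2–B4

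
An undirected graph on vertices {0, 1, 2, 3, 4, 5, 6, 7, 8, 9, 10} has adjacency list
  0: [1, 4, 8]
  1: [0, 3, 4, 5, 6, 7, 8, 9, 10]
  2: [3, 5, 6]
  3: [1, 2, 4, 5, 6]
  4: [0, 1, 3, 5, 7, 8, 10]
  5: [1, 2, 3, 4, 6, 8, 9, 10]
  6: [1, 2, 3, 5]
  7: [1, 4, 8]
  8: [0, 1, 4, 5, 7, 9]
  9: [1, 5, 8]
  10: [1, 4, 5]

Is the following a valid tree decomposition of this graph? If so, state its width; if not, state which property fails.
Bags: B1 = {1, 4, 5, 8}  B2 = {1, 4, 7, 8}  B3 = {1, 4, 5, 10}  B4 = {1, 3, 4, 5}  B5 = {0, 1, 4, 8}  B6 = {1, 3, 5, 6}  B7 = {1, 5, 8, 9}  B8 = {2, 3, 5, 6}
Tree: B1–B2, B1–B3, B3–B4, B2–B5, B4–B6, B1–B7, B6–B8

Checking the three conditions: (i) the bags cover all of {0, 1, 2, 3, 4, 5, 6, 7, 8, 9, 10}; (ii) for each edge, some bag contains both endpoints; (iii) the bags containing any fixed vertex form a subtree. All hold, so the decomposition is valid with width 4 − 1 = 3.

Yes; width 3.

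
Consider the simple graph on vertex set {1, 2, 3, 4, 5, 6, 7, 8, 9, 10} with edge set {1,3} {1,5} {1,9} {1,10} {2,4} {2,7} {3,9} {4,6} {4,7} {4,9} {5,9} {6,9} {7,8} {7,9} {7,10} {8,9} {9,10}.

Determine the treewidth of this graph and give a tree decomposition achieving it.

Each bag holds 3 vertices, so the decomposition has width 2, which upper-bounds the treewidth. Conversely, {1, 9, 10} is a clique of size 3, and the vertices of any clique must share a bag in every tree decomposition; so some bag has ≥ 3 vertices and tw(G) ≥ 2. Combining the bounds, tw(G) = 2.

Treewidth 2.
One optimal decomposition is:
Bags: B1 = {7, 9, 10}  B2 = {7, 8, 9}  B3 = {1, 9, 10}  B4 = {4, 7, 9}  B5 = {1, 3, 9}  B6 = {2, 4, 7}  B7 = {4, 6, 9}  B8 = {1, 5, 9}
Tree: B1–B2, B1–B3, B2–B4, B3–B5, B4–B6, B4–B7, B3–B8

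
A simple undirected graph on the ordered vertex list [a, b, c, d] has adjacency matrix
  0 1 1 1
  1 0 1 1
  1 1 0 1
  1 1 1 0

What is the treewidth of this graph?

A width-3 tree decomposition is:
Bags: B1 = {a, b, c, d}
Tree: (single bag)
With just one bag of size 4, the width is 4 − 1 = 3, so tw(G) ≤ 3. Conversely, {a, b, c, d} is a clique of size 4, and the vertices of any clique must share a bag in every tree decomposition; so some bag has ≥ 4 vertices and tw(G) ≥ 3. The upper and lower bounds meet at 3, so that is the treewidth.

3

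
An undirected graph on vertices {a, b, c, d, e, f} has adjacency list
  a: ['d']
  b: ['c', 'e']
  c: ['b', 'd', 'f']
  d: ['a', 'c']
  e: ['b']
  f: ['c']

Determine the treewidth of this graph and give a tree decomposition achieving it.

Each bag holds 2 vertices, so the decomposition has width 1, which upper-bounds the treewidth. Any graph with an edge has treewidth ≥ 1, and G has the edge d–c. Combining the bounds, tw(G) = 1.

Treewidth 1.
One such decomposition:
Bags: B1 = {c, d}  B2 = {a, d}  B3 = {b, c}  B4 = {c, f}  B5 = {b, e}
Tree: B1–B2, B1–B3, B1–B4, B3–B5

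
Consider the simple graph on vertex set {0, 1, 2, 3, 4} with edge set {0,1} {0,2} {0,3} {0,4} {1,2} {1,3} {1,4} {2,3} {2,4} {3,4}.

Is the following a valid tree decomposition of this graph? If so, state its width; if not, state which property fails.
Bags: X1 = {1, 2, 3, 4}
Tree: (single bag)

No — vertex 0 appears in no bag.

A tree decomposition must satisfy three properties: every vertex lies in some bag; for every edge, both endpoints lie together in some bag; and for every vertex, the bags containing it form a connected subtree. Here vertex 0 appears in no bag, so the decomposition is invalid.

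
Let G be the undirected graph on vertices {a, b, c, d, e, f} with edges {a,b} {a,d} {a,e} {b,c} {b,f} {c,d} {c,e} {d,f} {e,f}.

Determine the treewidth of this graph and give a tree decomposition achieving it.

Treewidth 3.
One such decomposition:
Bags: B1 = {a, b, c, f}  B2 = {a, c, e, f}  B3 = {a, c, d, f}
Tree: B1–B2, B2–B3

Each bag holds 4 vertices, so the decomposition has width 3, which upper-bounds the treewidth. For the lower bound: the 4 vertex sets {b,f}, {c,e}, {a}, {d} are disjoint, each induces a connected subgraph, and every pair is joined by at least one edge of G. Contracting each set to a single vertex therefore yields K_{4} as a minor, and since treewidth is minor-monotone, tw(G) ≥ tw(K_{4}) = 3. The upper and lower bounds meet at 3, so that is the treewidth.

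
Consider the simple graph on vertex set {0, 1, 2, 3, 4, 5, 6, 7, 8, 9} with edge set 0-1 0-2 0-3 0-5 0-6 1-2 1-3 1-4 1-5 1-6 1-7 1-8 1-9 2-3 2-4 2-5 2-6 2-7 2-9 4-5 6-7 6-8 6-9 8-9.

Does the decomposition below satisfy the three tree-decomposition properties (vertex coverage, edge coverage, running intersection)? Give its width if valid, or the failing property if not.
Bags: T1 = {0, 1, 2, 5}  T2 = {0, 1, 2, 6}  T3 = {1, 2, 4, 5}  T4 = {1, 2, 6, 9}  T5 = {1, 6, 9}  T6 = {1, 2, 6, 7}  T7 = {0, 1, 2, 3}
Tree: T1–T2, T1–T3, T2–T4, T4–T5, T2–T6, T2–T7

No — vertex 8 appears in no bag.

A tree decomposition must satisfy three properties: every vertex lies in some bag; for every edge, both endpoints lie together in some bag; and for every vertex, the bags containing it form a connected subtree. Here vertex 8 appears in no bag, so the decomposition is invalid.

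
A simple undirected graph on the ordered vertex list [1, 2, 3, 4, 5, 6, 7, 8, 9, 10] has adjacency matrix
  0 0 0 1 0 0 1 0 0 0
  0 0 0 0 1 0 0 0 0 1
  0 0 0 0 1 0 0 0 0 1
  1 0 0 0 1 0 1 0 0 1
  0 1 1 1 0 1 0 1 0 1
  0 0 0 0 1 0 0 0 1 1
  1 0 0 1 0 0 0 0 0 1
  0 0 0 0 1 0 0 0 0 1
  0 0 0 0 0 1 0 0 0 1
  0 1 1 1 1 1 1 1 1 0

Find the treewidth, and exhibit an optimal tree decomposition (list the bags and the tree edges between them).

Treewidth 2.
Bags: B1 = {4, 5, 10}  B2 = {3, 5, 10}  B3 = {5, 8, 10}  B4 = {5, 6, 10}  B5 = {4, 7, 10}  B6 = {2, 5, 10}  B7 = {6, 9, 10}  B8 = {1, 4, 7}
Tree: B1–B2, B1–B3, B1–B4, B1–B5, B4–B6, B4–B7, B5–B8

Every bag has size at most 3, so the width is 3 − 1 = 2 and tw(G) ≤ 2. Conversely, {1, 4, 7} is a clique of size 3, and the vertices of any clique must share a bag in every tree decomposition; so some bag has ≥ 3 vertices and tw(G) ≥ 2. Hence tw(G) = 2 exactly.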